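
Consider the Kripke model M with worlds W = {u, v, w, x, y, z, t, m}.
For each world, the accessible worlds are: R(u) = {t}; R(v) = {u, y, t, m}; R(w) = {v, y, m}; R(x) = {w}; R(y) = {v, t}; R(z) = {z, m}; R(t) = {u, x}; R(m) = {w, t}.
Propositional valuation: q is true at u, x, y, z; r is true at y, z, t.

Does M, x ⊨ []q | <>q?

No

At x: []q is false, <>q is false, so []q | <>q is false.
  At x: []q requires q at every successor {w}.
    q fails at w, so []q is false at x.
  At x: <>q requires q at some successor in {w}.
    At w: q is false.
  So <>q is false at x.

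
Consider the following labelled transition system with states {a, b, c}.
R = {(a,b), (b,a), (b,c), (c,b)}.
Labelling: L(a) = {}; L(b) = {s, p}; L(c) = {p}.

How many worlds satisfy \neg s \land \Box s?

2

Let φ = \neg s \land \Box s. Evaluate φ at each world:
  a (successors {b}): φ is true.
  b (successors {a, c}): φ is false.
  c (successors {b}): φ is true.
For instance, at c:
  At c: \neg s is true, \Box s is true, so \neg s \land \Box s is true.
    At c: \Box s requires s at every successor {b}.
      At b: s is true.
    So \Box s is true at c.
Satisfying worlds: {a, c}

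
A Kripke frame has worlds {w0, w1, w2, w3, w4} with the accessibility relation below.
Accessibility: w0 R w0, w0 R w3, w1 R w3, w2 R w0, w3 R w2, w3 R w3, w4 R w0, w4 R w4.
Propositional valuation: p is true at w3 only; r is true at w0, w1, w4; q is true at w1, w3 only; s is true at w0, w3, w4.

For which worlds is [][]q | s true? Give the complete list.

Let φ = [][]q | s. Evaluate φ at each world:
  w0 (successors {w0, w3}): φ is true.
  w1 (successors {w3}): φ is false.
  w2 (successors {w0}): φ is false.
  w3 (successors {w2, w3}): φ is true.
  w4 (successors {w0, w4}): φ is true.
For instance, at w3:
  At w3: [][]q is false, s is true, so [][]q | s is true.
    At w3: [][]q requires []q at every successor {w2, w3}.
      []q fails at w2, so [][]q is false at w3.
Satisfying worlds: {w0, w3, w4}

w0, w3, w4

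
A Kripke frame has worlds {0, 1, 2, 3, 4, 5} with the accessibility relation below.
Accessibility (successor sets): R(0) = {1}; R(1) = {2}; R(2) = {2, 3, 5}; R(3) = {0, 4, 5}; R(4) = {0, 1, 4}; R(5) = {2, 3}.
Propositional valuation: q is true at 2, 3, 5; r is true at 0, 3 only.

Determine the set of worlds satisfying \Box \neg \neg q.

1, 2, 5

Let φ = \Box \neg \neg q. Evaluate φ at each world:
  0 (successors {1}): φ is false.
  1 (successors {2}): φ is true.
  2 (successors {2, 3, 5}): φ is true.
  3 (successors {0, 4, 5}): φ is false.
  4 (successors {0, 1, 4}): φ is false.
  5 (successors {2, 3}): φ is true.
For instance, at 5:
  At 5: \Box \neg \neg q requires \neg \neg q at every successor {2, 3}.
    At 2: \neg \neg q is true.
    At 3: \neg \neg q is true.
  So \Box \neg \neg q is true at 5.
Satisfying worlds: {1, 2, 5}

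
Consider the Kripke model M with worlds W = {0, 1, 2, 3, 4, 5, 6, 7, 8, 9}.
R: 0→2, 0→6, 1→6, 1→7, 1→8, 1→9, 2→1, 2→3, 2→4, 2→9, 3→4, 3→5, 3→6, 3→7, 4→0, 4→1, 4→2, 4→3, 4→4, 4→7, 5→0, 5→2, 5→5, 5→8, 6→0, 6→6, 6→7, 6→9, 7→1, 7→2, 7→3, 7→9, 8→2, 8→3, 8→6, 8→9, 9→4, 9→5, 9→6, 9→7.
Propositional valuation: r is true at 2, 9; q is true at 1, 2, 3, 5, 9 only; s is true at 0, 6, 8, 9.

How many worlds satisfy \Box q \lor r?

3

Let φ = \Box q \lor r. Evaluate φ at each world:
  0 (successors {2, 6}): φ is false.
  1 (successors {6, 7, 8, 9}): φ is false.
  2 (successors {1, 3, 4, 9}): φ is true.
  3 (successors {4, 5, 6, 7}): φ is false.
  4 (successors {0, 1, 2, 3, 4, 7}): φ is false.
  5 (successors {0, 2, 5, 8}): φ is false.
  6 (successors {0, 6, 7, 9}): φ is false.
  7 (successors {1, 2, 3, 9}): φ is true.
  8 (successors {2, 3, 6, 9}): φ is false.
  9 (successors {4, 5, 6, 7}): φ is true.
For instance, at 5:
  At 5: \Box q is false, r is false, so \Box q \lor r is false.
    At 5: \Box q requires q at every successor {0, 2, 5, 8}.
      q fails at 0, so \Box q is false at 5.
Satisfying worlds: {2, 7, 9}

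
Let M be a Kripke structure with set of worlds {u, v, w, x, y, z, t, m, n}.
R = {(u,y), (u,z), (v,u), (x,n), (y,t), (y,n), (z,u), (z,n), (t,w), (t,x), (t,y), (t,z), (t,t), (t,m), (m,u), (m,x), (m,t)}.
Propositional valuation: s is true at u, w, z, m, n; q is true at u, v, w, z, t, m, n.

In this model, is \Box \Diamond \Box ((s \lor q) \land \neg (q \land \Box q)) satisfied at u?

At u: \Box \Diamond \Box ((s \lor q) \land \neg (q \land \Box q)) requires \Diamond \Box ((s \lor q) \land \neg (q \land \Box q)) at every successor {y, z}.
    At y: \Diamond \Box ((s \lor q) \land \neg (q \land \Box q)) requires \Box ((s \lor q) \land \neg (q \land \Box q)) at some successor in {t, n}.
      \Box ((s \lor q) \land \neg (q \land \Box q)) holds at n, so \Diamond \Box ((s \lor q) \land \neg (q \land \Box q)) is true at y.
    At z: \Diamond \Box ((s \lor q) \land \neg (q \land \Box q)) requires \Box ((s \lor q) \land \neg (q \land \Box q)) at some successor in {u, n}.
      \Box ((s \lor q) \land \neg (q \land \Box q)) holds at n, so \Diamond \Box ((s \lor q) \land \neg (q \land \Box q)) is true at z.
So \Box \Diamond \Box ((s \lor q) \land \neg (q \land \Box q)) is true at u.

Yes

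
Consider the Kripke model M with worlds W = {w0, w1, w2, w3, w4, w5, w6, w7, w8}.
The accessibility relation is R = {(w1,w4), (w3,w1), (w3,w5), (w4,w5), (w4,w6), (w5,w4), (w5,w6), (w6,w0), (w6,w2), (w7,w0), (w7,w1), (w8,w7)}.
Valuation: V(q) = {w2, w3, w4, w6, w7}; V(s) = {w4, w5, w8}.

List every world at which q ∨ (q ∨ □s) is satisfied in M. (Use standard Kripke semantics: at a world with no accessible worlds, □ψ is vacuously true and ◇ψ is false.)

w0, w1, w2, w3, w4, w6, w7

Let φ = q ∨ (q ∨ □s). Evaluate φ at each world:
  w0 (successors ∅): φ is true.
  w1 (successors {w4}): φ is true.
  w2 (successors ∅): φ is true.
  w3 (successors {w1, w5}): φ is true.
  w4 (successors {w5, w6}): φ is true.
  w5 (successors {w4, w6}): φ is false.
  w6 (successors {w0, w2}): φ is true.
  w7 (successors {w0, w1}): φ is true.
  w8 (successors {w7}): φ is false.
For instance, at w7:
  At w7: q is true, q ∨ □s is true, so q ∨ (q ∨ □s) is true.
    At w7: q is true, □s is false, so q ∨ □s is true.
      At w7: □s requires s at every successor {w0, w1}.
        s fails at w0, so □s is false at w7.
Satisfying worlds: {w0, w1, w2, w3, w4, w6, w7}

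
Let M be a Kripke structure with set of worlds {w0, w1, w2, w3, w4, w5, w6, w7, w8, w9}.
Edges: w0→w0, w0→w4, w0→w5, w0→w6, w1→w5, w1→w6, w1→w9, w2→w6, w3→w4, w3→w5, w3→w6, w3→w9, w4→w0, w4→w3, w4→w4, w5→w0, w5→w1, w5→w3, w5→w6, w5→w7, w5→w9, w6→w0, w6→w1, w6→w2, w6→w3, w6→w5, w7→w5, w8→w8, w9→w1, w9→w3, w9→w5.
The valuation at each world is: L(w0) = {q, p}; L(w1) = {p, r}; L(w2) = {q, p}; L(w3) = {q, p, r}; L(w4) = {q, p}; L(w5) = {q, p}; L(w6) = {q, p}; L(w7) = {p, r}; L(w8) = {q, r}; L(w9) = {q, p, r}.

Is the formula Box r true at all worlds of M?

Let φ = Box r. Evaluate φ at each world:
  w0 (successors {w0, w4, w5, w6}): φ is false.
  w1 (successors {w5, w6, w9}): φ is false.
  w2 (successors {w6}): φ is false.
  w3 (successors {w4, w5, w6, w9}): φ is false.
  w4 (successors {w0, w3, w4}): φ is false.
  w5 (successors {w0, w1, w3, w6, w7, w9}): φ is false.
  w6 (successors {w0, w1, w2, w3, w5}): φ is false.
  w7 (successors {w5}): φ is false.
  w8 (successors {w8}): φ is true.
  w9 (successors {w1, w3, w5}): φ is false.
Detail at w0 (counterexample):
  At w0: Box r requires r at every successor {w0, w4, w5, w6}.
    r fails at w0, so Box r is false at w0.

No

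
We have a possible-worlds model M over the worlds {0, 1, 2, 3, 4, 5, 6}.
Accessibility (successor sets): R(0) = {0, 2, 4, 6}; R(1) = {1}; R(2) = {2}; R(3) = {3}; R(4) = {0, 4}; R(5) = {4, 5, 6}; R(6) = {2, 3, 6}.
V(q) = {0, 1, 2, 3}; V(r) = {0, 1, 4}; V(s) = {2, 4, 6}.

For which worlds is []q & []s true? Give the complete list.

Let φ = []q & []s. Evaluate φ at each world:
  0 (successors {0, 2, 4, 6}): φ is false.
  1 (successors {1}): φ is false.
  2 (successors {2}): φ is true.
  3 (successors {3}): φ is false.
  4 (successors {0, 4}): φ is false.
  5 (successors {4, 5, 6}): φ is false.
  6 (successors {2, 3, 6}): φ is false.
For instance, at 2:
  At 2: []q is true, []s is true, so []q & []s is true.
    At 2: []q requires q at every successor {2}.
      At 2: q is true.
    So []q is true at 2.
    At 2: []s requires s at every successor {2}.
      At 2: s is true.
    So []s is true at 2.
Satisfying worlds: {2}

2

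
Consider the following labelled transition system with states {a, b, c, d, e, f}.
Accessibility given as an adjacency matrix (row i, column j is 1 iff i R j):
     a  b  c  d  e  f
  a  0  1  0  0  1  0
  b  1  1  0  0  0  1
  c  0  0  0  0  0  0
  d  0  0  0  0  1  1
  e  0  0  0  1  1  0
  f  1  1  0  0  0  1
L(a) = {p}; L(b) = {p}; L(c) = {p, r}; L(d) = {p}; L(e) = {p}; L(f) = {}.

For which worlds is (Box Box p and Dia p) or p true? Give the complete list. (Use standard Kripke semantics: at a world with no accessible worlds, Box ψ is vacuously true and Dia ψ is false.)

Let φ = (Box Box p and Dia p) or p. Evaluate φ at each world:
  a (successors {b, e}): φ is true.
  b (successors {a, b, f}): φ is true.
  c (successors ∅): φ is true.
  d (successors {e, f}): φ is true.
  e (successors {d, e}): φ is true.
  f (successors {a, b, f}): φ is false.
For instance, at a:
  At a: Box Box p and Dia p is false, p is true, so (Box Box p and Dia p) or p is true.
    At a: Box Box p is false, Dia p is true, so Box Box p and Dia p is false.
      At a: Box Box p requires Box p at every successor {b, e}.
        Box p fails at b, so Box Box p is false at a.
      At a: Dia p requires p at some successor in {b, e}.
        p holds at b, so Dia p is true at a.
Satisfying worlds: {a, b, c, d, e}

a, b, c, d, e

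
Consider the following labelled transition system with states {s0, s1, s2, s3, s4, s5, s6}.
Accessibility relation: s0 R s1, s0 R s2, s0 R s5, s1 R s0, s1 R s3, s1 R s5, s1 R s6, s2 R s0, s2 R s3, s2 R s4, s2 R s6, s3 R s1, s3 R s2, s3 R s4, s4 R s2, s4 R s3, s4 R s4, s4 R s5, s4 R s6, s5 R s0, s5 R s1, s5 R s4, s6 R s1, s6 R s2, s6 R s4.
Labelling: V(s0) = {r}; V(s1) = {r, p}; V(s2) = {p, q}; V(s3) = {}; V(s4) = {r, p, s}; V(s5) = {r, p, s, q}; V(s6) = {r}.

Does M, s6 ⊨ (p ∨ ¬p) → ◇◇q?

Yes

Recall that ◇ψ holds at a world iff ψ holds at some accessible world.
At s6: p ∨ ¬p is true, ◇◇q is true, so (p ∨ ¬p) → ◇◇q is true.
  At s6: ◇◇q requires ◇q at some successor in {s1, s2, s4}.
    ◇q holds at s1, so ◇◇q is true at s6.
      At s1: ◇q requires q at some successor in {s0, s3, s5, s6}.
        q holds at s5, so ◇q is true at s1.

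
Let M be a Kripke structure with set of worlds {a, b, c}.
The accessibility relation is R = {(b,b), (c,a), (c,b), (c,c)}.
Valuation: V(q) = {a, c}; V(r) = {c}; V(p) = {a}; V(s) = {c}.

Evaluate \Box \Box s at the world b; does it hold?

No

At b: \Box \Box s requires \Box s at every successor {b}.
  \Box s fails at b, so \Box \Box s is false at b.
    At b: \Box s requires s at every successor {b}.
      s fails at b, so \Box s is false at b.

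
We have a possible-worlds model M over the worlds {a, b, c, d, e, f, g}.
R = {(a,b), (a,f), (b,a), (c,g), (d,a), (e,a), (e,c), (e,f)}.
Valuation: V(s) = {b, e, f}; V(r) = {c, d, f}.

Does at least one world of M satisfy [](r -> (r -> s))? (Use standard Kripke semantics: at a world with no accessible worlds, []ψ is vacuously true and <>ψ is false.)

Yes

Let φ = [](r -> (r -> s)). Evaluate φ at each world:
  a (successors {b, f}): φ is true.
  b (successors {a}): φ is true.
  c (successors {g}): φ is true.
  d (successors {a}): φ is true.
  e (successors {a, c, f}): φ is false.
  f (successors ∅): φ is true.
  g (successors ∅): φ is true.
Detail at a (witness):
  At a: [](r -> (r -> s)) requires r -> (r -> s) at every successor {b, f}.
    At b: r -> (r -> s) is true.
    At f: r -> (r -> s) is true.
  So [](r -> (r -> s)) is true at a.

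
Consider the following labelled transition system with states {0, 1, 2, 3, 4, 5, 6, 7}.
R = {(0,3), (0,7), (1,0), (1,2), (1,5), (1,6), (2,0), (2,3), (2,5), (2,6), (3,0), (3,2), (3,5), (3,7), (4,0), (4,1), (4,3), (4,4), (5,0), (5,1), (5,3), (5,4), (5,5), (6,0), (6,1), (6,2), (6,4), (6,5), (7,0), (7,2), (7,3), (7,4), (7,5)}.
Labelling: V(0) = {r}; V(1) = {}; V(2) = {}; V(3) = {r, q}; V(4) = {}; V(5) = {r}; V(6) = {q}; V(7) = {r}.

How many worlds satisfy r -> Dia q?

Let φ = r -> Dia q. Evaluate φ at each world:
  0 (successors {3, 7}): φ is true.
  1 (successors {0, 2, 5, 6}): φ is true.
  2 (successors {0, 3, 5, 6}): φ is true.
  3 (successors {0, 2, 5, 7}): φ is false.
  4 (successors {0, 1, 3, 4}): φ is true.
  5 (successors {0, 1, 3, 4, 5}): φ is true.
  6 (successors {0, 1, 2, 4, 5}): φ is true.
  7 (successors {0, 2, 3, 4, 5}): φ is true.
For instance, at 5:
  At 5: r is true, Dia q is true, so r -> Dia q is true.
    At 5: Dia q requires q at some successor in {0, 1, 3, 4, 5}.
      q holds at 3, so Dia q is true at 5.
Satisfying worlds: {0, 1, 2, 4, 5, 6, 7}

7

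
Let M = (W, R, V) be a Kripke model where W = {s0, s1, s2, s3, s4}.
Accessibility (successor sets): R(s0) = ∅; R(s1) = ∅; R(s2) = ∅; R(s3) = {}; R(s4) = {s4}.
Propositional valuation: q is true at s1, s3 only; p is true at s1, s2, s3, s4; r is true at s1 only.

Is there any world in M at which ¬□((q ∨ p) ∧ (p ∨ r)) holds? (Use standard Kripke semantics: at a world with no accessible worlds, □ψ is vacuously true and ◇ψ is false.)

Recall that □ψ holds at a world iff ψ holds at every accessible world, and ◇ψ holds iff ψ holds at some accessible world.
Let φ = ¬□((q ∨ p) ∧ (p ∨ r)). Evaluate φ at each world:
  s0 (successors ∅): φ is false.
  s1 (successors ∅): φ is false.
  s2 (successors ∅): φ is false.
  s3 (successors ∅): φ is false.
  s4 (successors {s4}): φ is false.
For instance, at s4:
  At s4: □((q ∨ p) ∧ (p ∨ r)) is true, so ¬□((q ∨ p) ∧ (p ∨ r)) is false.
    At s4: □((q ∨ p) ∧ (p ∨ r)) requires (q ∨ p) ∧ (p ∨ r) at every successor {s4}.
      At s4: (q ∨ p) ∧ (p ∨ r) is true.
    So □((q ∨ p) ∧ (p ∨ r)) is true at s4.

No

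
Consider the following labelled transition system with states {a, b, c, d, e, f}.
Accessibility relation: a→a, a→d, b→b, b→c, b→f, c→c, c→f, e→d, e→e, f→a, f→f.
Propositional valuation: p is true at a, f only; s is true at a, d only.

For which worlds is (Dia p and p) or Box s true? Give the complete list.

Recall that Box ψ holds at a world iff ψ holds at every accessible world, and Dia ψ holds iff ψ holds at some accessible world.
Let φ = (Dia p and p) or Box s. Evaluate φ at each world:
  a (successors {a, d}): φ is true.
  b (successors {b, c, f}): φ is false.
  c (successors {c, f}): φ is false.
  d (successors ∅): φ is true.
  e (successors {d, e}): φ is false.
  f (successors {a, f}): φ is true.
For instance, at c:
  At c: Dia p and p is false, Box s is false, so (Dia p and p) or Box s is false.
    At c: Dia p is true, p is false, so Dia p and p is false.
      At c: Dia p requires p at some successor in {c, f}.
        p holds at f, so Dia p is true at c.
    At c: Box s requires s at every successor {c, f}.
      s fails at c, so Box s is false at c.
Satisfying worlds: {a, d, f}

a, d, f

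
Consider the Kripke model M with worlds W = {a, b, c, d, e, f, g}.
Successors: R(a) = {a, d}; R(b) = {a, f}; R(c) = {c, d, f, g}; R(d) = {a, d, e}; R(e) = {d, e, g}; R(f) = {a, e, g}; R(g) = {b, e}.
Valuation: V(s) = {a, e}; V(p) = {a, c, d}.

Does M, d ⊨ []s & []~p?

At d: []s is false, []~p is false, so []s & []~p is false.
  At d: []s requires s at every successor {a, d, e}.
    s fails at d, so []s is false at d.
  At d: []~p requires ~p at every successor {a, d, e}.
    ~p fails at a, so []~p is false at d.

No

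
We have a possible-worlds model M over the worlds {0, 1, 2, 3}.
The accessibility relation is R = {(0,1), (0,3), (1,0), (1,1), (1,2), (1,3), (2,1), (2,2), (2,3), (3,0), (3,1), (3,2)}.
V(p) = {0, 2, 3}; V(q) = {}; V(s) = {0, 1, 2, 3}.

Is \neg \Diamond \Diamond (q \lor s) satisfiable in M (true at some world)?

No

Let φ = \neg \Diamond \Diamond (q \lor s). Evaluate φ at each world:
  0 (successors {1, 3}): φ is false.
  1 (successors {0, 1, 2, 3}): φ is false.
  2 (successors {1, 2, 3}): φ is false.
  3 (successors {0, 1, 2}): φ is false.
For instance, at 0:
  At 0: \Diamond \Diamond (q \lor s) is true, so \neg \Diamond \Diamond (q \lor s) is false.
    At 0: \Diamond \Diamond (q \lor s) requires \Diamond (q \lor s) at some successor in {1, 3}.
      \Diamond (q \lor s) holds at 1, so \Diamond \Diamond (q \lor s) is true at 0.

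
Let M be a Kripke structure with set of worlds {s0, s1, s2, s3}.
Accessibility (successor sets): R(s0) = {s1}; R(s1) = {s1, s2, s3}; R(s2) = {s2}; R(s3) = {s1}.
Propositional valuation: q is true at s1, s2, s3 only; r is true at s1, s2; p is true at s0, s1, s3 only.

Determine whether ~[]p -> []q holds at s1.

Recall that []ψ holds at a world iff ψ holds at every accessible world, and <>ψ holds iff ψ holds at some accessible world.
At s1: ~[]p is true, []q is true, so ~[]p -> []q is true.
  At s1: []p is false, so ~[]p is true.
    At s1: []p requires p at every successor {s1, s2, s3}.
      p fails at s2, so []p is false at s1.
  At s1: []q requires q at every successor {s1, s2, s3}.
    At s1: q is true.
    At s2: q is true.
    At s3: q is true.
  So []q is true at s1.

Yes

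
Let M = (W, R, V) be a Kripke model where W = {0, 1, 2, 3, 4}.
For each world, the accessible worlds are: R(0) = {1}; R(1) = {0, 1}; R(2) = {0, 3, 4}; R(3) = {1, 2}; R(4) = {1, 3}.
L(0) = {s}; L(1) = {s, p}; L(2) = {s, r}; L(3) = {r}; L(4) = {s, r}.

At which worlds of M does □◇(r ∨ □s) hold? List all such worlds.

Let φ = □◇(r ∨ □s). Evaluate φ at each world:
  0 (successors {1}): φ is true.
  1 (successors {0, 1}): φ is true.
  2 (successors {0, 3, 4}): φ is true.
  3 (successors {1, 2}): φ is true.
  4 (successors {1, 3}): φ is true.
For instance, at 1:
  At 1: □◇(r ∨ □s) requires ◇(r ∨ □s) at every successor {0, 1}.
      At 0: ◇(r ∨ □s) requires r ∨ □s at some successor in {1}.
        r ∨ □s holds at 1, so ◇(r ∨ □s) is true at 0.
      At 1: ◇(r ∨ □s) requires r ∨ □s at some successor in {0, 1}.
        r ∨ □s holds at 0, so ◇(r ∨ □s) is true at 1.
  So □◇(r ∨ □s) is true at 1.
Satisfying worlds: {0, 1, 2, 3, 4}

0, 1, 2, 3, 4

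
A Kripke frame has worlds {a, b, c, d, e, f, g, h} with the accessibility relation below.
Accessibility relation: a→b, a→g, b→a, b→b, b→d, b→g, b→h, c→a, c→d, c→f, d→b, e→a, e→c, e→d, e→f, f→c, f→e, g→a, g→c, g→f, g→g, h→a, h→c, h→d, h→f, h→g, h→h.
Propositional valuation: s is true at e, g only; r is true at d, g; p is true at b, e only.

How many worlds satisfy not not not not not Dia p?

4

Recall that Dia ψ holds at a world iff ψ holds at some accessible world.
Let φ = not not not not not Dia p. Evaluate φ at each world:
  a (successors {b, g}): φ is false.
  b (successors {a, b, d, g, h}): φ is false.
  c (successors {a, d, f}): φ is true.
  d (successors {b}): φ is false.
  e (successors {a, c, d, f}): φ is true.
  f (successors {c, e}): φ is false.
  g (successors {a, c, f, g}): φ is true.
  h (successors {a, c, d, f, g, h}): φ is true.
For instance, at b:
  At b: not not not not Dia p is true, so not not not not not Dia p is false.
    At b: not not not Dia p is false, so not not not not Dia p is true.
      At b: not not Dia p is true, so not not not Dia p is false.
Satisfying worlds: {c, e, g, h}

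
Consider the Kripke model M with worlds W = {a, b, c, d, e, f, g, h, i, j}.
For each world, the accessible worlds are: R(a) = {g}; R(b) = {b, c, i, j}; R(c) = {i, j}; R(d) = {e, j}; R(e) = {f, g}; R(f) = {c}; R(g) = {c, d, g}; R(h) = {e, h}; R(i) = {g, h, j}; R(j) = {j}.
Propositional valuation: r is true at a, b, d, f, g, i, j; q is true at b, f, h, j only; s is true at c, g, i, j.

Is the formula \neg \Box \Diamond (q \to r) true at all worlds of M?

Let φ = \neg \Box \Diamond (q \to r). Evaluate φ at each world:
  a (successors {g}): φ is false.
  b (successors {b, c, i, j}): φ is false.
  c (successors {i, j}): φ is false.
  d (successors {e, j}): φ is false.
  e (successors {f, g}): φ is false.
  f (successors {c}): φ is false.
  g (successors {c, d, g}): φ is false.
  h (successors {e, h}): φ is false.
  i (successors {g, h, j}): φ is false.
  j (successors {j}): φ is false.
Detail at a (counterexample):
  At a: \Box \Diamond (q \to r) is true, so \neg \Box \Diamond (q \to r) is false.
    At a: \Box \Diamond (q \to r) requires \Diamond (q \to r) at every successor {g}.
      At g: \Diamond (q \to r) is true.
    So \Box \Diamond (q \to r) is true at a.

No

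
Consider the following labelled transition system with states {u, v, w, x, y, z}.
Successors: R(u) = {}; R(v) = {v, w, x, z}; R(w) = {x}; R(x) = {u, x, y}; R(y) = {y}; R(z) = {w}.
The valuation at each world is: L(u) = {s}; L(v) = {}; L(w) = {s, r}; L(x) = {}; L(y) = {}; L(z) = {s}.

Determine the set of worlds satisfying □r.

u, z

Let φ = □r. Evaluate φ at each world:
  u (successors ∅): φ is true.
  v (successors {v, w, x, z}): φ is false.
  w (successors {x}): φ is false.
  x (successors {u, x, y}): φ is false.
  y (successors {y}): φ is false.
  z (successors {w}): φ is true.
For instance, at y:
  At y: □r requires r at every successor {y}.
    r fails at y, so □r is false at y.
Satisfying worlds: {u, z}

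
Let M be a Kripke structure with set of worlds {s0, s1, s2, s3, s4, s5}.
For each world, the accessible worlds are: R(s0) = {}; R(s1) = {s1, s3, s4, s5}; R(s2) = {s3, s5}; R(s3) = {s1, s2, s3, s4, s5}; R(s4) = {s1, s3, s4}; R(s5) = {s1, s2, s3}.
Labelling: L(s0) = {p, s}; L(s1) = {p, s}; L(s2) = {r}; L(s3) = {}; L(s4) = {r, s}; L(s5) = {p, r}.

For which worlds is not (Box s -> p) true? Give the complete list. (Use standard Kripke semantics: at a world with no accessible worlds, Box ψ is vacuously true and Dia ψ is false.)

none

Let φ = not (Box s -> p). Evaluate φ at each world:
  s0 (successors ∅): φ is false.
  s1 (successors {s1, s3, s4, s5}): φ is false.
  s2 (successors {s3, s5}): φ is false.
  s3 (successors {s1, s2, s3, s4, s5}): φ is false.
  s4 (successors {s1, s3, s4}): φ is false.
  s5 (successors {s1, s2, s3}): φ is false.
For instance, at s1:
  At s1: Box s -> p is true, so not (Box s -> p) is false.
    At s1: Box s is false, p is true, so Box s -> p is true.
      At s1: Box s requires s at every successor {s1, s3, s4, s5}.
        s fails at s3, so Box s is false at s1.
Satisfying worlds: none.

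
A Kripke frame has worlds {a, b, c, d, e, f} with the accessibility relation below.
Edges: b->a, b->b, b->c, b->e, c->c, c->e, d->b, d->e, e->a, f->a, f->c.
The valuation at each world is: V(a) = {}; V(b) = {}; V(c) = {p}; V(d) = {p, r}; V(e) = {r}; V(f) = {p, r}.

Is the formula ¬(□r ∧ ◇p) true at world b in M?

Yes

At b: □r ∧ ◇p is false, so ¬(□r ∧ ◇p) is true.
  At b: □r is false, ◇p is true, so □r ∧ ◇p is false.
    At b: □r requires r at every successor {a, b, c, e}.
      r fails at a, so □r is false at b.
    At b: ◇p requires p at some successor in {a, b, c, e}.
      p holds at c, so ◇p is true at b.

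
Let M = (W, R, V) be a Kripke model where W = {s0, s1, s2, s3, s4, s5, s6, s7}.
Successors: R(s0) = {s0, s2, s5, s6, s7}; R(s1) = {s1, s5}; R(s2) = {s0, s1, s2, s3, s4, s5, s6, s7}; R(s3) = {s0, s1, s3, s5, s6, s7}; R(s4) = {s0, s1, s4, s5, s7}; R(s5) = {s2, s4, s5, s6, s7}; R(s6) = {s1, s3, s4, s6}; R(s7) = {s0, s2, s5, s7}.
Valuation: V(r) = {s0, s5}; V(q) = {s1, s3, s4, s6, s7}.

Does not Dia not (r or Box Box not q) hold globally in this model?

Let φ = not Dia not (r or Box Box not q). Evaluate φ at each world:
  s0 (successors {s0, s2, s5, s6, s7}): φ is false.
  s1 (successors {s1, s5}): φ is false.
  s2 (successors {s0, s1, s2, s3, s4, s5, s6, s7}): φ is false.
  s3 (successors {s0, s1, s3, s5, s6, s7}): φ is false.
  s4 (successors {s0, s1, s4, s5, s7}): φ is false.
  s5 (successors {s2, s4, s5, s6, s7}): φ is false.
  s6 (successors {s1, s3, s4, s6}): φ is false.
  s7 (successors {s0, s2, s5, s7}): φ is false.
Detail at s0 (counterexample):
  At s0: Dia not (r or Box Box not q) is true, so not Dia not (r or Box Box not q) is false.
    At s0: Dia not (r or Box Box not q) requires not (r or Box Box not q) at some successor in {s0, s2, s5, s6, s7}.
      not (r or Box Box not q) holds at s2, so Dia not (r or Box Box not q) is true at s0.

No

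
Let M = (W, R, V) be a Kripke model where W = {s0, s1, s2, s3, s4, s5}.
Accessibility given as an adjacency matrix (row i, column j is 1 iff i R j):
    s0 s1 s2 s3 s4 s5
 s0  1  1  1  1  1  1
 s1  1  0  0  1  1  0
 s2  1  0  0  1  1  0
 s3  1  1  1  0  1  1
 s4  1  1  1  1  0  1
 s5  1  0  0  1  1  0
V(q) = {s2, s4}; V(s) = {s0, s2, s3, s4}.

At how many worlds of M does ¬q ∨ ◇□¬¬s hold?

5

Recall that □ψ holds at a world iff ψ holds at every accessible world, and ◇ψ holds iff ψ holds at some accessible world.
Let φ = ¬q ∨ ◇□¬¬s. Evaluate φ at each world:
  s0 (successors {s0, s1, s2, s3, s4, s5}): φ is true.
  s1 (successors {s0, s3, s4}): φ is true.
  s2 (successors {s0, s3, s4}): φ is false.
  s3 (successors {s0, s1, s2, s4, s5}): φ is true.
  s4 (successors {s0, s1, s2, s3, s5}): φ is true.
  s5 (successors {s0, s3, s4}): φ is true.
For instance, at s1:
  At s1: ¬q is true, ◇□¬¬s is false, so ¬q ∨ ◇□¬¬s is true.
    At s1: ◇□¬¬s requires □¬¬s at some successor in {s0, s3, s4}.
      At s0: □¬¬s is false.
      At s3: □¬¬s is false.
      At s4: □¬¬s is false.
    So ◇□¬¬s is false at s1.
Satisfying worlds: {s0, s1, s3, s4, s5}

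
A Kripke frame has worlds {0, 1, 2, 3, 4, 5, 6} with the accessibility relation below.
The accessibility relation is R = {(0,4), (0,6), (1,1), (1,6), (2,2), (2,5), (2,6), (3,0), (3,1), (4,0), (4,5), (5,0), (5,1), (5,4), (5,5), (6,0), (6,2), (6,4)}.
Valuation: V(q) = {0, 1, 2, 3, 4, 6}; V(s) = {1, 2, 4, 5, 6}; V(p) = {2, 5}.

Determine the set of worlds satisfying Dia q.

Let φ = Dia q. Evaluate φ at each world:
  0 (successors {4, 6}): φ is true.
  1 (successors {1, 6}): φ is true.
  2 (successors {2, 5, 6}): φ is true.
  3 (successors {0, 1}): φ is true.
  4 (successors {0, 5}): φ is true.
  5 (successors {0, 1, 4, 5}): φ is true.
  6 (successors {0, 2, 4}): φ is true.
For instance, at 0:
  At 0: Dia q requires q at some successor in {4, 6}.
    q holds at 4, so Dia q is true at 0.
Satisfying worlds: {0, 1, 2, 3, 4, 5, 6}

0, 1, 2, 3, 4, 5, 6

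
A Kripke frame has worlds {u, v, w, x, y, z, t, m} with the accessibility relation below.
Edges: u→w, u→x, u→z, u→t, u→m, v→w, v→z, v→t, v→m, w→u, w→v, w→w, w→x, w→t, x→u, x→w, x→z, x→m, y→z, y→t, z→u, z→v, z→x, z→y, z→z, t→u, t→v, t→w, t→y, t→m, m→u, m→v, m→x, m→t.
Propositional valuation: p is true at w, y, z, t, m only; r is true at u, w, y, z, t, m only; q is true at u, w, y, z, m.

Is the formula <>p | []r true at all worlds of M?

Recall that []ψ holds at a world iff ψ holds at every accessible world, and <>ψ holds iff ψ holds at some accessible world.
Let φ = <>p | []r. Evaluate φ at each world:
  u (successors {w, x, z, t, m}): φ is true.
  v (successors {w, z, t, m}): φ is true.
  w (successors {u, v, w, x, t}): φ is true.
  x (successors {u, w, z, m}): φ is true.
  y (successors {z, t}): φ is true.
  z (successors {u, v, x, y, z}): φ is true.
  t (successors {u, v, w, y, m}): φ is true.
  m (successors {u, v, x, t}): φ is true.
For instance, at v:
  At v: <>p is true, []r is true, so <>p | []r is true.
    At v: <>p requires p at some successor in {w, z, t, m}.
      p holds at w, so <>p is true at v.
    At v: []r requires r at every successor {w, z, t, m}.
      At w: r is true.
      At z: r is true.
      At t: r is true.
      At m: r is true.
    So []r is true at v.

Yes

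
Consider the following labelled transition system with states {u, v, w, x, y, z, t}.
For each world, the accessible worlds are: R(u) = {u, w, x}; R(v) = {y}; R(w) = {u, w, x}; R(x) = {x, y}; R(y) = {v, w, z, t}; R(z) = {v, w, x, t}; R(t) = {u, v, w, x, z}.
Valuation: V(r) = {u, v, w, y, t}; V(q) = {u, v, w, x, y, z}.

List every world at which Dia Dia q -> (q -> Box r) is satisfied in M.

v, t

Let φ = Dia Dia q -> (q -> Box r). Evaluate φ at each world:
  u (successors {u, w, x}): φ is false.
  v (successors {y}): φ is true.
  w (successors {u, w, x}): φ is false.
  x (successors {x, y}): φ is false.
  y (successors {v, w, z, t}): φ is false.
  z (successors {v, w, x, t}): φ is false.
  t (successors {u, v, w, x, z}): φ is true.
For instance, at v:
  At v: Dia Dia q is true, q -> Box r is true, so Dia Dia q -> (q -> Box r) is true.
    At v: Dia Dia q requires Dia q at some successor in {y}.
      Dia q holds at y, so Dia Dia q is true at v.
    At v: q is true, Box r is true, so q -> Box r is true.
      At v: Box r requires r at every successor {y}.
        At y: r is true.
      So Box r is true at v.
Satisfying worlds: {v, t}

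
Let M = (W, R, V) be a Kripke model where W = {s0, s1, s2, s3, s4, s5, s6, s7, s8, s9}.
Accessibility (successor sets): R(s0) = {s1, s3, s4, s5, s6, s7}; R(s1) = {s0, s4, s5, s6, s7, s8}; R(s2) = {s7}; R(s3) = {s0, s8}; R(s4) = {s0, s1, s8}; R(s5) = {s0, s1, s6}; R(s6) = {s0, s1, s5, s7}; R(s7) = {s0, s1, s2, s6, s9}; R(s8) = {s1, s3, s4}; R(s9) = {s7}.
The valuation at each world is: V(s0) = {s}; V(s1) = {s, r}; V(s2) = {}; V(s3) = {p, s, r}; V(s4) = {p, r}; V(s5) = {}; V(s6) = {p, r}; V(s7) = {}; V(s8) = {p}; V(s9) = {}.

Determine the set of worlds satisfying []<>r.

s1, s2, s3, s4, s5, s6, s9

Let φ = []<>r. Evaluate φ at each world:
  s0 (successors {s1, s3, s4, s5, s6, s7}): φ is false.
  s1 (successors {s0, s4, s5, s6, s7, s8}): φ is true.
  s2 (successors {s7}): φ is true.
  s3 (successors {s0, s8}): φ is true.
  s4 (successors {s0, s1, s8}): φ is true.
  s5 (successors {s0, s1, s6}): φ is true.
  s6 (successors {s0, s1, s5, s7}): φ is true.
  s7 (successors {s0, s1, s2, s6, s9}): φ is false.
  s8 (successors {s1, s3, s4}): φ is false.
  s9 (successors {s7}): φ is true.
For instance, at s7:
  At s7: []<>r requires <>r at every successor {s0, s1, s2, s6, s9}.
    <>r fails at s2, so []<>r is false at s7.
      At s2: <>r requires r at some successor in {s7}.
        At s7: r is false.
      So <>r is false at s2.
Satisfying worlds: {s1, s2, s3, s4, s5, s6, s9}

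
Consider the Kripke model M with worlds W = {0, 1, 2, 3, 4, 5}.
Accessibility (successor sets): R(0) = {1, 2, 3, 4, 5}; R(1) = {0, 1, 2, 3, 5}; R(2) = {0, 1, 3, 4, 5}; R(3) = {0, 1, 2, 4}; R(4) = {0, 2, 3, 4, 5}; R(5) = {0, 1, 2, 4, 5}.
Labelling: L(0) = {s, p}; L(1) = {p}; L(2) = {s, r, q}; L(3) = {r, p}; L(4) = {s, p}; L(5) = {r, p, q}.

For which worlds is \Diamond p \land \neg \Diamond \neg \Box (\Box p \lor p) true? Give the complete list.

0, 1, 2, 3, 4, 5

Recall that \Box ψ holds at a world iff ψ holds at every accessible world, and \Diamond ψ holds iff ψ holds at some accessible world.
Let φ = \Diamond p \land \neg \Diamond \neg \Box (\Box p \lor p). Evaluate φ at each world:
  0 (successors {1, 2, 3, 4, 5}): φ is true.
  1 (successors {0, 1, 2, 3, 5}): φ is true.
  2 (successors {0, 1, 3, 4, 5}): φ is true.
  3 (successors {0, 1, 2, 4}): φ is true.
  4 (successors {0, 2, 3, 4, 5}): φ is true.
  5 (successors {0, 1, 2, 4, 5}): φ is true.
For instance, at 4:
  At 4: \Diamond p is true, \neg \Diamond \neg \Box (\Box p \lor p) is true, so \Diamond p \land \neg \Diamond \neg \Box (\Box p \lor p) is true.
    At 4: \Diamond p requires p at some successor in {0, 2, 3, 4, 5}.
      p holds at 0, so \Diamond p is true at 4.
    At 4: \Diamond \neg \Box (\Box p \lor p) is false, so \neg \Diamond \neg \Box (\Box p \lor p) is true.
      At 4: \Diamond \neg \Box (\Box p \lor p) requires \neg \Box (\Box p \lor p) at some successor in {0, 2, 3, 4, 5}.
        At 0: \neg \Box (\Box p \lor p) is false.
        At 2: \neg \Box (\Box p \lor p) is false.
        At 3: \neg \Box (\Box p \lor p) is false.
        At 4: \neg \Box (\Box p \lor p) is false.
        At 5: \neg \Box (\Box p \lor p) is false.
      So \Diamond \neg \Box (\Box p \lor p) is false at 4.
Satisfying worlds: {0, 1, 2, 3, 4, 5}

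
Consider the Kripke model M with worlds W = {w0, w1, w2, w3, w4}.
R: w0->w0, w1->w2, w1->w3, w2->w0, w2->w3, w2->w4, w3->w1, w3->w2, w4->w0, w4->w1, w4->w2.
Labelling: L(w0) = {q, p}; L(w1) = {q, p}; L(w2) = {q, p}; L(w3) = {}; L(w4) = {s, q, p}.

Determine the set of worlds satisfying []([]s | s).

Let φ = []([]s | s). Evaluate φ at each world:
  w0 (successors {w0}): φ is false.
  w1 (successors {w2, w3}): φ is false.
  w2 (successors {w0, w3, w4}): φ is false.
  w3 (successors {w1, w2}): φ is false.
  w4 (successors {w0, w1, w2}): φ is false.
For instance, at w2:
  At w2: []([]s | s) requires []s | s at every successor {w0, w3, w4}.
    []s | s fails at w0, so []([]s | s) is false at w2.
      At w0: []s is false, s is false, so []s | s is false.
Satisfying worlds: none.

none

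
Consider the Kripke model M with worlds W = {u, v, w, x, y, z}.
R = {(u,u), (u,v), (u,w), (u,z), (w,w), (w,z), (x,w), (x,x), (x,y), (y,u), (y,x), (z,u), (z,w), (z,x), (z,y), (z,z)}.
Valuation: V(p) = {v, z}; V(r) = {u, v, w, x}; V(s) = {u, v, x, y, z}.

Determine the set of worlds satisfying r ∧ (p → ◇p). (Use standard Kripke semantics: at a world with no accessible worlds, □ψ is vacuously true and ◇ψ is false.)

Let φ = r ∧ (p → ◇p). Evaluate φ at each world:
  u (successors {u, v, w, z}): φ is true.
  v (successors ∅): φ is false.
  w (successors {w, z}): φ is true.
  x (successors {w, x, y}): φ is true.
  y (successors {u, x}): φ is false.
  z (successors {u, w, x, y, z}): φ is false.
For instance, at y:
  At y: r is false, p → ◇p is true, so r ∧ (p → ◇p) is false.
    At y: p is false, ◇p is false, so p → ◇p is true.
      At y: ◇p requires p at some successor in {u, x}.
        At u: p is false.
        At x: p is false.
      So ◇p is false at y.
Satisfying worlds: {u, w, x}

u, w, x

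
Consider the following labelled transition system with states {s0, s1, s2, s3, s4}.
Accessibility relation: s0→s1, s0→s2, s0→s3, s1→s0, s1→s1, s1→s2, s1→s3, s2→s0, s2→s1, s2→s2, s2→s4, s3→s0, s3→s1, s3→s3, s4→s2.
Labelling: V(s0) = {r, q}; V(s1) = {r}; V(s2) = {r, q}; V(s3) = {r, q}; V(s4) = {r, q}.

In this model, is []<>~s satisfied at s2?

Yes

At s2: []<>~s requires <>~s at every successor {s0, s1, s2, s4}.
  At s0: <>~s is true.
  At s1: <>~s is true.
  At s2: <>~s is true.
  At s4: <>~s is true.
So []<>~s is true at s2.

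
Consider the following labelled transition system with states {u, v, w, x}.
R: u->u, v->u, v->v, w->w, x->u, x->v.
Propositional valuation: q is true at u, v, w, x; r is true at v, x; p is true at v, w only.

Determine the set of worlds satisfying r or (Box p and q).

Let φ = r or (Box p and q). Evaluate φ at each world:
  u (successors {u}): φ is false.
  v (successors {u, v}): φ is true.
  w (successors {w}): φ is true.
  x (successors {u, v}): φ is true.
For instance, at u:
  At u: r is false, Box p and q is false, so r or (Box p and q) is false.
    At u: Box p is false, q is true, so Box p and q is false.
      At u: Box p requires p at every successor {u}.
        p fails at u, so Box p is false at u.
Satisfying worlds: {v, w, x}

v, w, x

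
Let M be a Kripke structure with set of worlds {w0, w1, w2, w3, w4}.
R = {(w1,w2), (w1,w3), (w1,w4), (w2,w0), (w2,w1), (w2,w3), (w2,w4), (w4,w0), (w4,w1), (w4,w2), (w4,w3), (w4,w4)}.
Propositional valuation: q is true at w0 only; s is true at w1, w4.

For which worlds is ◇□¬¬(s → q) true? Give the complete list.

w1, w2, w4

Recall that □ψ holds at a world iff ψ holds at every accessible world, and ◇ψ holds iff ψ holds at some accessible world.
Let φ = ◇□¬¬(s → q). Evaluate φ at each world:
  w0 (successors ∅): φ is false.
  w1 (successors {w2, w3, w4}): φ is true.
  w2 (successors {w0, w1, w3, w4}): φ is true.
  w3 (successors ∅): φ is false.
  w4 (successors {w0, w1, w2, w3, w4}): φ is true.
For instance, at w1:
  At w1: ◇□¬¬(s → q) requires □¬¬(s → q) at some successor in {w2, w3, w4}.
    □¬¬(s → q) holds at w3, so ◇□¬¬(s → q) is true at w1.
      At w3: no accessible worlds, so □¬¬(s → q) holds vacuously.
Satisfying worlds: {w1, w2, w4}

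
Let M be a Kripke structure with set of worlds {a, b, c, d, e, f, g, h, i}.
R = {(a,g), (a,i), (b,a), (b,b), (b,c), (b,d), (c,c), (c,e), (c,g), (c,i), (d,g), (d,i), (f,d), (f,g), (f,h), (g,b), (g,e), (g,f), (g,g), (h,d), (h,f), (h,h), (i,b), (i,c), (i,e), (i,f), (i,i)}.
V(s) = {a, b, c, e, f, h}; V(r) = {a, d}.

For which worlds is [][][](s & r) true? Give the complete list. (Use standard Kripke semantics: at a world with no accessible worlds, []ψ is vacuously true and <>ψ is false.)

e

Recall that []ψ holds at a world iff ψ holds at every accessible world, and <>ψ holds iff ψ holds at some accessible world.
Let φ = [][][](s & r). Evaluate φ at each world:
  a (successors {g, i}): φ is false.
  b (successors {a, b, c, d}): φ is false.
  c (successors {c, e, g, i}): φ is false.
  d (successors {g, i}): φ is false.
  e (successors ∅): φ is true.
  f (successors {d, g, h}): φ is false.
  g (successors {b, e, f, g}): φ is false.
  h (successors {d, f, h}): φ is false.
  i (successors {b, c, e, f, i}): φ is false.
For instance, at g:
  At g: [][][](s & r) requires [][](s & r) at every successor {b, e, f, g}.
    [][](s & r) fails at b, so [][][](s & r) is false at g.
      At b: [][](s & r) requires [](s & r) at every successor {a, b, c, d}.
        [](s & r) fails at a, so [][](s & r) is false at b.
Satisfying worlds: {e}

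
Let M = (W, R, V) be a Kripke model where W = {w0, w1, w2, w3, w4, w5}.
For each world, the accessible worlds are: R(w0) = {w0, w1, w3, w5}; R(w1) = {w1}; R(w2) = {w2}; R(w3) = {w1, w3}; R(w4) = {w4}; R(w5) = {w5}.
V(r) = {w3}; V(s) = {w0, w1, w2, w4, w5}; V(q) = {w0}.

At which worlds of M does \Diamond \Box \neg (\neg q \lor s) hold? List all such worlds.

none

Let φ = \Diamond \Box \neg (\neg q \lor s). Evaluate φ at each world:
  w0 (successors {w0, w1, w3, w5}): φ is false.
  w1 (successors {w1}): φ is false.
  w2 (successors {w2}): φ is false.
  w3 (successors {w1, w3}): φ is false.
  w4 (successors {w4}): φ is false.
  w5 (successors {w5}): φ is false.
For instance, at w4:
  At w4: \Diamond \Box \neg (\neg q \lor s) requires \Box \neg (\neg q \lor s) at some successor in {w4}.
    At w4: \Box \neg (\neg q \lor s) is false.
  So \Diamond \Box \neg (\neg q \lor s) is false at w4.
Satisfying worlds: none.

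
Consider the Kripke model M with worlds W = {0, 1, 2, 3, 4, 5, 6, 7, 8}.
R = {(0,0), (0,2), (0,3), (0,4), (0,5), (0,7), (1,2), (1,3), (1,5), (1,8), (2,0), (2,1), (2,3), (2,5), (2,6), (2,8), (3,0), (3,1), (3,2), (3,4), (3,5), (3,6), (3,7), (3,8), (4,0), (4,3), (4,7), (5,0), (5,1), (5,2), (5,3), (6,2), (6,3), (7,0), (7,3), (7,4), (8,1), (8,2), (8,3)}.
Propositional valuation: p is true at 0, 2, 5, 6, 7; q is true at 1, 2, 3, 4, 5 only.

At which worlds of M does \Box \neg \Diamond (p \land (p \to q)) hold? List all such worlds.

Let φ = \Box \neg \Diamond (p \land (p \to q)). Evaluate φ at each world:
  0 (successors {0, 2, 3, 4, 5, 7}): φ is false.
  1 (successors {2, 3, 5, 8}): φ is false.
  2 (successors {0, 1, 3, 5, 6, 8}): φ is false.
  3 (successors {0, 1, 2, 4, 5, 6, 7, 8}): φ is false.
  4 (successors {0, 3, 7}): φ is false.
  5 (successors {0, 1, 2, 3}): φ is false.
  6 (successors {2, 3}): φ is false.
  7 (successors {0, 3, 4}): φ is false.
  8 (successors {1, 2, 3}): φ is false.
For instance, at 8:
  At 8: \Box \neg \Diamond (p \land (p \to q)) requires \neg \Diamond (p \land (p \to q)) at every successor {1, 2, 3}.
    \neg \Diamond (p \land (p \to q)) fails at 1, so \Box \neg \Diamond (p \land (p \to q)) is false at 8.
      At 1: \Diamond (p \land (p \to q)) is true, so \neg \Diamond (p \land (p \to q)) is false.
Satisfying worlds: none.

none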